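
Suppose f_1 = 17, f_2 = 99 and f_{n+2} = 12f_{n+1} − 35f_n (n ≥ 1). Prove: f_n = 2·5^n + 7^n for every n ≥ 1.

Base cases: f_1 = 17 and 2·5^1 + 7^1 = 17; f_2 = 99 and 2·5^2 + 7^2 = 99.
Assume f_j = 2·5^j + 7^j for all 1 ≤ j ≤ k, where k ≥ 2.
Then f_{k+1} = 12f_k − 35f_{k−1} = 12·(2·5^k + 7^k) − 35·(2·5^{k−1} + 7^{k−1}) = 2·(12·5 − 35)5^{k−1} + (12·7 − 35)7^{k−1} = 50·5^{k−1} + 49·7^{k−1} = 2·5^{k+1} + 7^{k+1}.
Hence f_n = 2·5^n + 7^n for every n ≥ 1, by strong induction.

f_n = 2·5^n + 7^n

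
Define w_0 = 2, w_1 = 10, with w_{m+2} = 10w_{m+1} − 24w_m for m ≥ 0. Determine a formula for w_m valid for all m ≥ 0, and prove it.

Claim: w_m = 6^m + 4^m.

Base cases: w_0 = 2 and 6^0 + 4^0 = 2; w_1 = 10 and 6^1 + 4^1 = 10.
Assume w_j = 6^j + 4^j for all 0 ≤ j ≤ k, where k ≥ 1.
Then w_{k+1} = 10w_k − 24w_{k−1} = 10·(6^k + 4^k) − 24·(6^{k−1} + 4^{k−1}) = (10·6 − 24)6^{k−1} + (10·4 − 24)4^{k−1} = 36·6^{k−1} + 16·4^{k−1} = 6^{k+1} + 4^{k+1}.
By strong induction, w_m = 6^m + 4^m for all m ≥ 0.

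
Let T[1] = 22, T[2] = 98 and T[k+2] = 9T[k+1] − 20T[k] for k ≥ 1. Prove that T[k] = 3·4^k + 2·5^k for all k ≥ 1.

Base cases: T[1] = 22 and 3·4^1 + 2·5^1 = 22; T[2] = 98 and 3·4^2 + 2·5^2 = 98.
Assume T[i] = 3·4^i + 2·5^i for all 1 ≤ i ≤ j, where j ≥ 2.
Then T[j+1] = 9T[j] − 20T[j−1] = 9·(3·4^j + 2·5^j) − 20·(3·4^{j−1} + 2·5^{j−1}) = 3·(9·4 − 20)4^{j−1} + 2·(9·5 − 20)5^{j−1} = 48·4^{j−1} + 50·5^{j−1} = 3·4^{j+1} + 2·5^{j+1}.
This completes the inductive step, so T[k] = 3·4^k + 2·5^k for all k ≥ 1.

T[k] = 3·4^k + 2·5^k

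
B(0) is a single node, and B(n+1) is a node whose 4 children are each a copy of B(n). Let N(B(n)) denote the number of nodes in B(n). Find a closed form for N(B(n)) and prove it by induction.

Claim: N(B(n)) = (4^{n+1} − 1)/3.

Base case: N(B(0)) = 1, and (4^{0+1} − 1)/3 = 1.
Assume N(B(k)) = (4^{k+1} − 1)/3.
Then N(B(k+1)) = 1 + 4N(B(k)) = 1 + 4·(4^{k+1} − 1)/3 = 1 + (4^{k+2} − 4)/3 = (3 + 4^{k+2} − 4)/3 = (4^{k+2} − 1)/3.
So the formula holds for k+1, and by induction N(B(n)) = (4^{n+1} − 1)/3 for all n ≥ 0.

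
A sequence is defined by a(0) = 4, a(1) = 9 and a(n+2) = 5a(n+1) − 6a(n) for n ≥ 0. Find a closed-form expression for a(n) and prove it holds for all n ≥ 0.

Claim: a(n) = 3·2^n + 3^n.

Base cases: a(0) = 4 and 3·2^0 + 3^0 = 4; a(1) = 9 and 3·2^1 + 3^1 = 9.
Assume a(j) = 3·2^j + 3^j for all 0 ≤ j ≤ r, where r ≥ 1.
Then a(r+1) = 5a(r) − 6a(r−1) = 5·(3·2^r + 3^r) − 6·(3·2^{r−1} + 3^{r−1}) = 3·(5·2 − 6)2^{r−1} + (5·3 − 6)3^{r−1} = 12·2^{r−1} + 9·3^{r−1} = 3·2^{r+1} + 3^{r+1}.
This completes the inductive step, so a(n) = 3·2^n + 3^n for all n ≥ 0.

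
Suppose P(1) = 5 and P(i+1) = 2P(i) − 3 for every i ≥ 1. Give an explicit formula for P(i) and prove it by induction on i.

Claim: P(i) = 2^i + 3.

Base case: P(1) = 5, and 2^1 + 3 = 2 + 3 = 5.
Assume P(k) = 2^k + 3 for some k ≥ 1.
Then P(k+1) = 2P(k) − 3 = 2·(2^k + 3) − 3 = 2^{k+1} + 6 − 3 = 2^{k+1} + 3.
By induction, P(i) = 2^i + 3 for all i ≥ 1.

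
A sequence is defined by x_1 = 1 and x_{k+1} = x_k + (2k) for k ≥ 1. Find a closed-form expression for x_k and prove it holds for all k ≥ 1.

Claim: x_k = k^2 − k + 1.

Base case: x_1 = 1, and 1^2 − 1 + 1 = 1.
Assume x_r = r^2 − r + 1.
Then x_{r+1} = x_r + (2r) = (r^2 − r + 1) + (2r) = r^2 + r + 1,
and (r+1)^2 − (r+1) + 1 = r^2 + r + 1.
By induction, x_k = k^2 − k + 1 for all k ≥ 1.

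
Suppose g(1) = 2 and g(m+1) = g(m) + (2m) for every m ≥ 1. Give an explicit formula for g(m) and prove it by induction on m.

Claim: g(m) = m^2 − m + 2.

Base case: g(1) = 2, and 1^2 − 1 + 2 = 2.
Assume g(j) = j^2 − j + 2.
Then g(j+1) = g(j) + (2j) = (j^2 − j + 2) + (2j) = j^2 + j + 2,
and (j+1)^2 − (j+1) + 2 = j^2 + j + 2.
This completes the inductive step, so g(m) = m^2 − m + 2 for all m ≥ 1.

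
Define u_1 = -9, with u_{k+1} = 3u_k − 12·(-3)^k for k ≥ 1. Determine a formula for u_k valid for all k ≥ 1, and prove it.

Claim: u_k = -3^k + 2·(-3)^k.

Base case: u_1 = -9, and -3^1 + 2·(-3)^1 = -3 − 6 = -9.
Assume u_m = -3^m + 2·(-3)^m for some m ≥ 1.
Then u_{m+1} = 3u_m − 12·(-3)^m = 3·(-3^m + 2·(-3)^m) − 12·(-3)^m = -3^{m+1} + 6·(-3)^m − 12·(-3)^m = -3^{m+1} − 6·(-3)^m = -3^{m+1} + 2·(-3)^{m+1}.
So the formula holds for m+1, and by induction u_k = -3^k + 2·(-3)^k for all k ≥ 1.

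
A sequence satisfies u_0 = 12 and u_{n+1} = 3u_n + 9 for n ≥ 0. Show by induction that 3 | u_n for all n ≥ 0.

Base case: u_0 = 12 = 3·4, so 3 | u_0.
Assume 3 | u_j, so u_j = 3t for some integer t.
Then u_{j+1} = 3u_j + 9 = 3·(3t) + 9 = 3(3t + 3), so 3 | u_{j+1}.
Hence 3 | u_n for every n ≥ 0, by induction.

3 | u_n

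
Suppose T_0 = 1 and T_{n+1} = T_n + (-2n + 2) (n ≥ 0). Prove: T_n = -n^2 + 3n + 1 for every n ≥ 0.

Base case: T_0 = 1, and -0^2 + 3·0 + 1 = 1.
Assume T_r = -r^2 + 3r + 1.
Then T_{r+1} = T_r + (-2r + 2) = (-r^2 + 3r + 1) + (-2r + 2) = -r^2 + r + 3,
and -(r+1)^2 + 3·(r+1) + 1 = -r^2 + r + 3.
Hence T_n = -n^2 + 3n + 1 for every n ≥ 0, by induction.

T_n = -n^2 + 3n + 1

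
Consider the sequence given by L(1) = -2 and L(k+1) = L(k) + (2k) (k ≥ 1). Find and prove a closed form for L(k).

Claim: L(k) = k^2 − k − 2.

Base case: L(1) = -2, and 1^2 − 1 − 2 = -2.
Assume L(j) = j^2 − j − 2.
Then L(j+1) = L(j) + (2j) = (j^2 − j − 2) + (2j) = j^2 + j − 2,
and (j+1)^2 − (j+1) − 2 = j^2 + j − 2.
By induction, L(k) = k^2 − k − 2 for all k ≥ 1.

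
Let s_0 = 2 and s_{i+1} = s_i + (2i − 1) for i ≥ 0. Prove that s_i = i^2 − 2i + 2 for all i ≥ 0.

Base case: s_0 = 2, and 0^2 − 2·0 + 2 = 2.
Assume s_r = r^2 − 2r + 2.
Then s_{r+1} = s_r + (2r − 1) = (r^2 − 2r + 2) + (2r − 1) = r^2 + 1,
and (r+1)^2 − 2·(r+1) + 2 = r^2 + 1.
By induction, s_i = i^2 − 2i + 2 for all i ≥ 0.

s_i = i^2 − 2i + 2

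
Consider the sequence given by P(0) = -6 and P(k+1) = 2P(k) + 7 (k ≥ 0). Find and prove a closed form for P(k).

Claim: P(k) = 2^k − 7.

Base case: P(0) = -6, and 2^0 − 7 = 1 − 7 = -6.
Assume P(j) = 2^j − 7 for some j ≥ 0.
Then P(j+1) = 2P(j) + 7 = 2·(2^j − 7) + 7 = 2^{j+1} − 14 + 7 = 2^{j+1} − 7.
So the formula holds for j+1, and by induction P(k) = 2^k − 7 for all k ≥ 0.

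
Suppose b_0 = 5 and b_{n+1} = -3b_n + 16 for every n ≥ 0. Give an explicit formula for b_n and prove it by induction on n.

Claim: b_n = (-3)^n + 4.

Base case: b_0 = 5, and (-3)^0 + 4 = 1 + 4 = 5.
Assume b_j = (-3)^j + 4 for some j ≥ 0.
Then b_{j+1} = -3b_j + 16 = -3·((-3)^j + 4) + 16 = -3·(-3)^j − 12 + 16 = (-3)^{j+1} + 4.
So the formula holds for j+1, and by induction b_n = (-3)^n + 4 for all n ≥ 0.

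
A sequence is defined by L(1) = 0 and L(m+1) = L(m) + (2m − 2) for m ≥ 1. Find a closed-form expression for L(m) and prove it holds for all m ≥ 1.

Claim: L(m) = m^2 − 3m + 2.

Base case: L(1) = 0, and 1^2 − 3·1 + 2 = 0.
Assume L(j) = j^2 − 3j + 2.
Then L(j+1) = L(j) + (2j − 2) = (j^2 − 3j + 2) + (2j − 2) = j^2 − j,
and (j+1)^2 − 3·(j+1) + 2 = j^2 − j.
This completes the inductive step, so L(m) = m^2 − 3m + 2 for all m ≥ 1.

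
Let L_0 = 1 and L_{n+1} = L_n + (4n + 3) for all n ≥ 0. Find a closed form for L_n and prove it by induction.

Claim: L_n = 2n^2 + n + 1.

Base case: L_0 = 1, and 2·0^2 + 0 + 1 = 1.
Assume L_r = 2r^2 + r + 1.
Then L_{r+1} = L_r + (4r + 3) = (2r^2 + r + 1) + (4r + 3) = 2r^2 + 5r + 4,
and 2·(r+1)^2 + (r+1) + 1 = 2r^2 + 5r + 4.
By induction, L_n = 2n^2 + n + 1 for all n ≥ 0.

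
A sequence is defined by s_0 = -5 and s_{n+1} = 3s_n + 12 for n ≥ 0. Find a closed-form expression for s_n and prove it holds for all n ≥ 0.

Claim: s_n = 3^n − 6.

Base case: s_0 = -5, and 3^0 − 6 = 1 − 6 = -5.
Assume s_j = 3^j − 6 for some j ≥ 0.
Then s_{j+1} = 3s_j + 12 = 3·(3^j − 6) + 12 = 3^{j+1} − 18 + 12 = 3^{j+1} − 6.
By induction, s_n = 3^n − 6 for all n ≥ 0.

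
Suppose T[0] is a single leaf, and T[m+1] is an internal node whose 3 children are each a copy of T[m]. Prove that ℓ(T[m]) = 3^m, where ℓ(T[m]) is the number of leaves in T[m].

Base case: ℓ(T[0]) = 1, and 3^0 = 1.
Assume ℓ(T[k]) = 3^k.
Then ℓ(T[k+1]) = 3·ℓ(T[k]) = 3·3^k = 3^{k+1}.
So the formula holds for k+1, and by induction ℓ(T[m]) = 3^m for all m ≥ 0.

ℓ(T[m]) = 3^m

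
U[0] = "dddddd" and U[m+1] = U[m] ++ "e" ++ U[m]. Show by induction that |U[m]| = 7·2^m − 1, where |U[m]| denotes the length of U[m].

Base case: |U[0]| = 6, and 7·2^0 − 1 = 6.
Assume |U[j]| = 7·2^j − 1.
Then |U[j+1]| = |U[j]| + 1 + |U[j]| = 2|U[j]| + 1 = 2(7·2^j − 1) + 1 = 7·2^{j+1} − 2 + 1 = 7·2^{j+1} − 1.
Hence |U[m]| = 7·2^m − 1 for every m ≥ 0, by induction.

|U[m]| = 7·2^m − 1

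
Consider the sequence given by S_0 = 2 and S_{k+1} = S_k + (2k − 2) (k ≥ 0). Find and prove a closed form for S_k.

Claim: S_k = k^2 − 3k + 2.

Base case: S_0 = 2, and 0^2 − 3·0 + 2 = 2.
Assume S_m = m^2 − 3m + 2.
Then S_{m+1} = S_m + (2m − 2) = (m^2 − 3m + 2) + (2m − 2) = m^2 − m,
and (m+1)^2 − 3·(m+1) + 2 = m^2 − m.
This completes the inductive step, so S_k = k^2 − 3k + 2 for all k ≥ 0.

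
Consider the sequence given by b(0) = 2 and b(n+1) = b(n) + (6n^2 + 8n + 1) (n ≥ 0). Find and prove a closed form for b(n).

Claim: b(n) = 2n^3 + n^2 − 2n + 2.

Base case: b(0) = 2, and 2·0^3 + 0^2 − 2·0 + 2 = 2.
Assume b(j) = 2j^3 + j^2 − 2j + 2.
Then b(j+1) = b(j) + (6j^2 + 8j + 1) = (2j^3 + j^2 − 2j + 2) + (6j^2 + 8j + 1) = 2j^3 + 7j^2 + 6j + 3,
and 2·(j+1)^3 + (j+1)^2 − 2·(j+1) + 2 = 2j^3 + 7j^2 + 6j + 3.
This completes the inductive step, so b(n) = 2n^3 + n^2 − 2n + 2 for all n ≥ 0.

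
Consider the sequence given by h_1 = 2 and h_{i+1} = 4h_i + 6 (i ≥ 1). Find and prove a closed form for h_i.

Claim: h_i = 4^i − 2.

Base case: h_1 = 2, and 4^1 − 2 = 4 − 2 = 2.
Assume h_r = 4^r − 2 for some r ≥ 1.
Then h_{r+1} = 4h_r + 6 = 4·(4^r − 2) + 6 = 4^{r+1} − 8 + 6 = 4^{r+1} − 2.
This completes the inductive step, so h_i = 4^i − 2 for all i ≥ 1.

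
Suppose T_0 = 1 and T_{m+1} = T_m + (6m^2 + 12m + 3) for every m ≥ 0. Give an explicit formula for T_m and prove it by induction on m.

Claim: T_m = 2m^3 + 3m^2 − 2m + 1.

Base case: T_0 = 1, and 2·0^3 + 3·0^2 − 2·0 + 1 = 1.
Assume T_r = 2r^3 + 3r^2 − 2r + 1.
Then T_{r+1} = T_r + (6r^2 + 12r + 3) = (2r^3 + 3r^2 − 2r + 1) + (6r^2 + 12r + 3) = 2r^3 + 9r^2 + 10r + 4,
and 2·(r+1)^3 + 3·(r+1)^2 − 2·(r+1) + 1 = 2r^3 + 9r^2 + 10r + 4.
This completes the inductive step, so T_m = 2m^3 + 3m^2 − 2m + 1 for all m ≥ 0.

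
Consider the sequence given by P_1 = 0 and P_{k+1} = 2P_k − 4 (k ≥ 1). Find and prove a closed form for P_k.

Claim: P_k = -2^{k+1} + 4.

Base case: P_1 = 0, and -2^{1+1} + 4 = -4 + 4 = 0.
Assume P_m = -2^{m+1} + 4 for some m ≥ 1.
Then P_{m+1} = 2P_m − 4 = 2·(-2^{m+1} + 4) − 4 = -2^{m+2} + 8 − 4 = -2^{m+2} + 4.
This completes the inductive step, so P_k = -2^{k+1} + 4 for all k ≥ 1.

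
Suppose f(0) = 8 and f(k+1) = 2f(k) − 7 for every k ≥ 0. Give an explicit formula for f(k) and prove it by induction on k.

Claim: f(k) = 2^k + 7.

Base case: f(0) = 8, and 2^0 + 7 = 1 + 7 = 8.
Assume f(r) = 2^r + 7 for some r ≥ 0.
Then f(r+1) = 2f(r) − 7 = 2·(2^r + 7) − 7 = 2^{r+1} + 14 − 7 = 2^{r+1} + 7.
By induction, f(k) = 2^k + 7 for all k ≥ 0.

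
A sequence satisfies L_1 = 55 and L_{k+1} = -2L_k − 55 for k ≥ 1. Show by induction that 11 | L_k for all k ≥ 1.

Base case: L_1 = 55 = 11·5, so 11 | L_1.
Assume 11 | L_j, so L_j = 11t for some integer t.
Then L_{j+1} = -2L_j − 55 = -2·(11t) − 55 = 11(-2t − 5), so 11 | L_{j+1}.
So the property holds for j+1, and by induction 11 | L_k for all k ≥ 1.

11 | L_k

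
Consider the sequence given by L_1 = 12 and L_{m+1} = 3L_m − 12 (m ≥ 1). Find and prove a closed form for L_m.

Claim: L_m = 2·3^m + 6.

Base case: L_1 = 12, and 2·3^1 + 6 = 6 + 6 = 12.
Assume L_r = 2·3^r + 6 for some r ≥ 1.
Then L_{r+1} = 3L_r − 12 = 3·(2·3^r + 6) − 12 = 6·3^r + 18 − 12 = 2·3^{r+1} + 6.
So the formula holds for r+1, and by induction L_m = 2·3^m + 6 for all m ≥ 1.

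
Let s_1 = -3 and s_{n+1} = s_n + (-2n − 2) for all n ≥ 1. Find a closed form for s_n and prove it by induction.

Claim: s_n = -n^2 − n − 1.

Base case: s_1 = -3, and -1^2 − 1 − 1 = -3.
Assume s_m = -m^2 − m − 1.
Then s_{m+1} = s_m + (-2m − 2) = (-m^2 − m − 1) + (-2m − 2) = -m^2 − 3m − 3,
and -(m+1)^2 − (m+1) − 1 = -m^2 − 3m − 3.
By induction, s_n = -n^2 − n − 1 for all n ≥ 1.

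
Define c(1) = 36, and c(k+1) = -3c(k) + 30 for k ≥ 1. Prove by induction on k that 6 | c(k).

Base case: c(1) = 36 = 6·6, so 6 | c(1).
Assume 6 | c(r), so c(r) = 6t for some integer t.
Then c(r+1) = -3c(r) + 30 = -3·(6t) + 30 = 6(-3t + 5), so 6 | c(r+1).
This completes the inductive step, so 6 | c(k) for all k ≥ 1.

6 | c(k)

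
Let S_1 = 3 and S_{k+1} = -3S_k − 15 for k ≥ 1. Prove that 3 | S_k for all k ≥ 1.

Base case: S_1 = 3 = 3·1, so 3 | S_1.
Assume 3 | S_r, so S_r = 3t for some integer t.
Then S_{r+1} = -3S_r − 15 = -3·(3t) − 15 = 3(-3t − 5), so 3 | S_{r+1}.
So the property holds for r+1, and by induction 3 | S_k for all k ≥ 1.

3 | S_k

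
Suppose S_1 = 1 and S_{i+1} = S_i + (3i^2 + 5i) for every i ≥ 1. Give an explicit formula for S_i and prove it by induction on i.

Claim: S_i = i^3 + i^2 − 2i + 1.

Base case: S_1 = 1, and 1^3 + 1^2 − 2·1 + 1 = 1.
Assume S_r = r^3 + r^2 − 2r + 1.
Then S_{r+1} = S_r + (3r^2 + 5r) = (r^3 + r^2 − 2r + 1) + (3r^2 + 5r) = r^3 + 4r^2 + 3r + 1,
and (r+1)^3 + (r+1)^2 − 2·(r+1) + 1 = r^3 + 4r^2 + 3r + 1.
This completes the inductive step, so S_i = i^3 + i^2 − 2i + 1 for all i ≥ 1.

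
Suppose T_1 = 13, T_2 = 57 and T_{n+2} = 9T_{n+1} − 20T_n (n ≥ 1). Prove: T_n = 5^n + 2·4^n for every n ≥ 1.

Base cases: T_1 = 13 and 5^1 + 2·4^1 = 13; T_2 = 57 and 5^2 + 2·4^2 = 57.
Assume T_j = 5^j + 2·4^j for all 1 ≤ j ≤ k, where k ≥ 2.
Then T_{k+1} = 9T_k − 20T_{k−1} = 9·(5^k + 2·4^k) − 20·(5^{k−1} + 2·4^{k−1}) = (9·5 − 20)5^{k−1} + 2·(9·4 − 20)4^{k−1} = 25·5^{k−1} + 32·4^{k−1} = 5^{k+1} + 2·4^{k+1}.
Hence T_n = 5^n + 2·4^n for every n ≥ 1, by strong induction.

T_n = 5^n + 2·4^n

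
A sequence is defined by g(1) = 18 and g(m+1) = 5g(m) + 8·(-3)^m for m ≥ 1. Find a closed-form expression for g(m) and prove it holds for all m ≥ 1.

Claim: g(m) = 3·5^m − (-3)^m.

Base case: g(1) = 18, and 3·5^1 − (-3)^1 = 15 + 3 = 18.
Assume g(r) = 3·5^r − (-3)^r for some r ≥ 1.
Then g(r+1) = 5g(r) + 8·(-3)^r = 5·(3·5^r − (-3)^r) + 8·(-3)^r = 3·5^{r+1} − 5·(-3)^r + 8·(-3)^r = 3·5^{r+1} + 3·(-3)^r = 3·5^{r+1} − (-3)^{r+1}.
Hence g(m) = 3·5^m − (-3)^m for every m ≥ 1, by induction.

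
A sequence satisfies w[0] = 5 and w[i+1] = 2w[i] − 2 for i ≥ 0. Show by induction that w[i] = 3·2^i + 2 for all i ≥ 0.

Base case: w[0] = 5, and 3·2^0 + 2 = 3 + 2 = 5.
Assume w[k] = 3·2^k + 2 for some k ≥ 0.
Then w[k+1] = 2w[k] − 2 = 2·(3·2^k + 2) − 2 = 6·2^k + 4 − 2 = 3·2^{k+1} + 2.
This completes the inductive step, so w[i] = 3·2^i + 2 for all i ≥ 0.

w[i] = 3·2^i + 2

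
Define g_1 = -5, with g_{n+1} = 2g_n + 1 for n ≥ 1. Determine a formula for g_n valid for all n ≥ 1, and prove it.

Claim: g_n = -2^{n+1} − 1.

Base case: g_1 = -5, and -2^{1+1} − 1 = -4 − 1 = -5.
Assume g_r = -2^{r+1} − 1 for some r ≥ 1.
Then g_{r+1} = 2g_r + 1 = 2·(-2^{r+1} − 1) + 1 = -2^{r+2} − 2 + 1 = -2^{r+2} − 1.
So the formula holds for r+1, and by induction g_n = -2^{n+1} − 1 for all n ≥ 1.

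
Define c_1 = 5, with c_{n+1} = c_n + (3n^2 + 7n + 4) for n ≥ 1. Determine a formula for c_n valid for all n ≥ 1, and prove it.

Claim: c_n = n^3 + 2n^2 + n + 1.

Base case: c_1 = 5, and 1^3 + 2·1^2 + 1 + 1 = 5.
Assume c_k = k^3 + 2k^2 + k + 1.
Then c_{k+1} = c_k + (3k^2 + 7k + 4) = (k^3 + 2k^2 + k + 1) + (3k^2 + 7k + 4) = k^3 + 5k^2 + 8k + 5,
and (k+1)^3 + 2·(k+1)^2 + (k+1) + 1 = k^3 + 5k^2 + 8k + 5.
Hence c_n = n^3 + 2n^2 + n + 1 for every n ≥ 1, by induction.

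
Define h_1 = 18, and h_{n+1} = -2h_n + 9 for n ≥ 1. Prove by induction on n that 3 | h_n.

Base case: h_1 = 18 = 3·6, so 3 | h_1.
Assume 3 | h_j, so h_j = 3t for some integer t.
Then h_{j+1} = -2h_j + 9 = -2·(3t) + 9 = 3(-2t + 3), so 3 | h_{j+1}.
This completes the inductive step, so 3 | h_n for all n ≥ 1.

3 | h_n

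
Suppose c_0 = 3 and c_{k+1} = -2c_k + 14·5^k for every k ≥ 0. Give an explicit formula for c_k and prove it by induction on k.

Claim: c_k = (-2)^k + 2·5^k.

Base case: c_0 = 3, and (-2)^0 + 2·5^0 = 1 + 2 = 3.
Assume c_r = (-2)^r + 2·5^r for some r ≥ 0.
Then c_{r+1} = -2c_r + 14·5^r = -2·((-2)^r + 2·5^r) + 14·5^r = (-2)^{r+1} − 4·5^r + 14·5^r = (-2)^{r+1} + 10·5^r = (-2)^{r+1} + 2·5^{r+1}.
This completes the inductive step, so c_k = (-2)^k + 2·5^k for all k ≥ 0.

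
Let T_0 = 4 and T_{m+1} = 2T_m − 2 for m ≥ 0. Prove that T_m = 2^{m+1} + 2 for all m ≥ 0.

Base case: T_0 = 4, and 2^{0+1} + 2 = 2 + 2 = 4.
Assume T_j = 2^{j+1} + 2 for some j ≥ 0.
Then T_{j+1} = 2T_j − 2 = 2·(2^{j+1} + 2) − 2 = 2^{j+2} + 4 − 2 = 2^{j+2} + 2.
Hence T_m = 2^{m+1} + 2 for every m ≥ 0, by induction.

T_m = 2^{m+1} + 2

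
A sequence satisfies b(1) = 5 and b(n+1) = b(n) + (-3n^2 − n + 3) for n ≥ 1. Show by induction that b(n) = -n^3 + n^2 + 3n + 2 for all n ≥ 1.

Base case: b(1) = 5, and -1^3 + 1^2 + 3·1 + 2 = 5.
Assume b(m) = -m^3 + m^2 + 3m + 2.
Then b(m+1) = b(m) + (-3m^2 − m + 3) = (-m^3 + m^2 + 3m + 2) + (-3m^2 − m + 3) = -m^3 − 2m^2 + 2m + 5,
and -(m+1)^3 + (m+1)^2 + 3·(m+1) + 2 = -m^3 − 2m^2 + 2m + 5.
By induction, b(n) = -n^3 + n^2 + 3n + 2 for all n ≥ 1.

b(n) = -n^3 + n^2 + 3n + 2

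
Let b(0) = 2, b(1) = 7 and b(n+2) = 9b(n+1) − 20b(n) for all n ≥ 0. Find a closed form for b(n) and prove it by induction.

Claim: b(n) = 3·4^n − 5^n.

Base cases: b(0) = 2 and 3·4^0 − 5^0 = 2; b(1) = 7 and 3·4^1 − 5^1 = 7.
Assume b(j) = 3·4^j − 5^j for all 0 ≤ j ≤ k, where k ≥ 1.
Then b(k+1) = 9b(k) − 20b(k−1) = 9·(3·4^k − 5^k) − 20·(3·4^{k−1} − 5^{k−1}) = 3·(9·4 − 20)4^{k−1} − (9·5 − 20)5^{k−1} = 48·4^{k−1} − 25·5^{k−1} = 3·4^{k+1} − 5^{k+1}.
By strong induction, b(n) = 3·4^n − 5^n for all n ≥ 0.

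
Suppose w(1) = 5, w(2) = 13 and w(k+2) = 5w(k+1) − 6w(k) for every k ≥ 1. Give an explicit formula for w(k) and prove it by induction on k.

Claim: w(k) = 3^k + 2^k.

Base cases: w(1) = 5 and 3^1 + 2^1 = 5; w(2) = 13 and 3^2 + 2^2 = 13.
Assume w(j) = 3^j + 2^j for all 1 ≤ j ≤ r, where r ≥ 2.
Then w(r+1) = 5w(r) − 6w(r−1) = 5·(3^r + 2^r) − 6·(3^{r−1} + 2^{r−1}) = (5·3 − 6)3^{r−1} + (5·2 − 6)2^{r−1} = 9·3^{r−1} + 4·2^{r−1} = 3^{r+1} + 2^{r+1}.
Hence w(k) = 3^k + 2^k for every k ≥ 1, by strong induction.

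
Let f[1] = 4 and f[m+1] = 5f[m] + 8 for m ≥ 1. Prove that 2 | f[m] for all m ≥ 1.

Base case: f[1] = 4 = 2·2, so 2 | f[1].
Assume 2 | f[r], so f[r] = 2t for some integer t.
Then f[r+1] = 5f[r] + 8 = 5·(2t) + 8 = 2(5t + 4), so 2 | f[r+1].
This completes the inductive step, so 2 | f[m] for all m ≥ 1.

2 | f[m]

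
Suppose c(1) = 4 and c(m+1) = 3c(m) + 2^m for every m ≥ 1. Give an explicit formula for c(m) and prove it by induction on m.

Claim: c(m) = 2·3^m − 2^m.

Base case: c(1) = 4, and 2·3^1 − 2^1 = 6 − 2 = 4.
Assume c(r) = 2·3^r − 2^r for some r ≥ 1.
Then c(r+1) = 3c(r) + 2^r = 3·(2·3^r − 2^r) + 2^r = 2·3^{r+1} − 3·2^r + 2^r = 2·3^{r+1} − 2·2^r = 2·3^{r+1} − 2^{r+1}.
So the formula holds for r+1, and by induction c(m) = 2·3^m − 2^m for all m ≥ 1.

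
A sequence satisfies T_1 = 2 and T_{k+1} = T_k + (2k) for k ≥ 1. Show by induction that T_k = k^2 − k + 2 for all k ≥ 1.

Base case: T_1 = 2, and 1^2 − 1 + 2 = 2.
Assume T_r = r^2 − r + 2.
Then T_{r+1} = T_r + (2r) = (r^2 − r + 2) + (2r) = r^2 + r + 2,
and (r+1)^2 − (r+1) + 2 = r^2 + r + 2.
By induction, T_k = k^2 − k + 2 for all k ≥ 1.

T_k = k^2 − k + 2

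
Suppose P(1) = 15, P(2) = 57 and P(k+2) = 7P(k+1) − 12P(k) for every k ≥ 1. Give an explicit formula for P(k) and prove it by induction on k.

Claim: P(k) = 3·4^k + 3^k.

Base cases: P(1) = 15 and 3·4^1 + 3^1 = 15; P(2) = 57 and 3·4^2 + 3^2 = 57.
Assume P(j) = 3·4^j + 3^j for all 1 ≤ j ≤ m, where m ≥ 2.
Then P(m+1) = 7P(m) − 12P(m−1) = 7·(3·4^m + 3^m) − 12·(3·4^{m−1} + 3^{m−1}) = 3·(7·4 − 12)4^{m−1} + (7·3 − 12)3^{m−1} = 48·4^{m−1} + 9·3^{m−1} = 3·4^{m+1} + 3^{m+1}.
So the formula holds for m+1, and by strong induction P(k) = 3·4^k + 3^k for all k ≥ 1.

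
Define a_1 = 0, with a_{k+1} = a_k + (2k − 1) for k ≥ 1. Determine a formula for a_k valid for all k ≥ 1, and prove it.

Claim: a_k = k^2 − 2k + 1.

Base case: a_1 = 0, and 1^2 − 2·1 + 1 = 0.
Assume a_j = j^2 − 2j + 1.
Then a_{j+1} = a_j + (2j − 1) = (j^2 − 2j + 1) + (2j − 1) = j^2,
and (j+1)^2 − 2·(j+1) + 1 = j^2.
By induction, a_k = k^2 − 2k + 1 for all k ≥ 1.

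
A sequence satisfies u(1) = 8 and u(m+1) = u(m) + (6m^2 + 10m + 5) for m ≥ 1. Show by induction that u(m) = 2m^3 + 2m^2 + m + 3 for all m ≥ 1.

Base case: u(1) = 8, and 2·1^3 + 2·1^2 + 1 + 3 = 8.
Assume u(k) = 2k^3 + 2k^2 + k + 3.
Then u(k+1) = u(k) + (6k^2 + 10k + 5) = (2k^3 + 2k^2 + k + 3) + (6k^2 + 10k + 5) = 2k^3 + 8k^2 + 11k + 8,
and 2·(k+1)^3 + 2·(k+1)^2 + (k+1) + 3 = 2k^3 + 8k^2 + 11k + 8.
Hence u(m) = 2m^3 + 2m^2 + m + 3 for every m ≥ 1, by induction.

u(m) = 2m^3 + 2m^2 + m + 3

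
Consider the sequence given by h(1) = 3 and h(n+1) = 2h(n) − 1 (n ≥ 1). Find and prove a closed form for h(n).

Claim: h(n) = 2^n + 1.

Base case: h(1) = 3, and 2^1 + 1 = 2 + 1 = 3.
Assume h(j) = 2^j + 1 for some j ≥ 1.
Then h(j+1) = 2h(j) − 1 = 2·(2^j + 1) − 1 = 2^{j+1} + 2 − 1 = 2^{j+1} + 1.
By induction, h(n) = 2^n + 1 for all n ≥ 1.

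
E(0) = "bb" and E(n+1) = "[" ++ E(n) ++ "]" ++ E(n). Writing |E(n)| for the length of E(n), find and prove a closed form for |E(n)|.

Claim: |E(n)| = 2^{n+2} − 2.

Base case: |E(0)| = 2, and 2^{0+2} − 2 = 2.
Assume |E(r)| = 2^{r+2} − 2.
Then |E(r+1)| = 1 + |E(r)| + 1 + |E(r)| = 2|E(r)| + 2 = 2(2^{r+2} − 2) + 2 = 2^{r+3} − 4 + 2 = 2^{r+3} − 2.
This completes the inductive step, so |E(n)| = 2^{n+2} − 2 for all n ≥ 0.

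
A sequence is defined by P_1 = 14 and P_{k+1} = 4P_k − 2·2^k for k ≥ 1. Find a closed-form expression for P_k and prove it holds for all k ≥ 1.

Claim: P_k = 3·4^k + 2^k.

Base case: P_1 = 14, and 3·4^1 + 2^1 = 12 + 2 = 14.
Assume P_m = 3·4^m + 2^m for some m ≥ 1.
Then P_{m+1} = 4P_m − 2·2^m = 4·(3·4^m + 2^m) − 2·2^m = 3·4^{m+1} + 4·2^m − 2·2^m = 3·4^{m+1} + 2·2^m = 3·4^{m+1} + 2^{m+1}.
This completes the inductive step, so P_k = 3·4^k + 2^k for all k ≥ 1.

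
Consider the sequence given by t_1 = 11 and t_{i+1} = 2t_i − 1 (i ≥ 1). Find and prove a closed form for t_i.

Claim: t_i = 5·2^i + 1.

Base case: t_1 = 11, and 5·2^1 + 1 = 10 + 1 = 11.
Assume t_k = 5·2^k + 1 for some k ≥ 1.
Then t_{k+1} = 2t_k − 1 = 2·(5·2^k + 1) − 1 = 10·2^k + 2 − 1 = 5·2^{k+1} + 1.
By induction, t_i = 5·2^i + 1 for all i ≥ 1.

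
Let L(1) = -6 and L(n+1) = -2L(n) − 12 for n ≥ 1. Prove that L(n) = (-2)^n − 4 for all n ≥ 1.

Base case: L(1) = -6, and (-2)^1 − 4 = -2 − 4 = -6.
Assume L(m) = (-2)^m − 4 for some m ≥ 1.
Then L(m+1) = -2L(m) − 12 = -2·((-2)^m − 4) − 12 = -2·(-2)^m + 8 − 12 = (-2)^{m+1} − 4.
Hence L(n) = (-2)^n − 4 for every n ≥ 1, by induction.

L(n) = (-2)^n − 4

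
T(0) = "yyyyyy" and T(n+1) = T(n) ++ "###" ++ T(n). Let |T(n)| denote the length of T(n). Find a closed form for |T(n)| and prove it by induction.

Claim: |T(n)| = 9·2^n − 3.

Base case: |T(0)| = 6, and 9·2^0 − 3 = 6.
Assume |T(j)| = 9·2^j − 3.
Then |T(j+1)| = |T(j)| + 3 + |T(j)| = 2|T(j)| + 3 = 2(9·2^j − 3) + 3 = 9·2^{j+1} − 6 + 3 = 9·2^{j+1} − 3.
This completes the inductive step, so |T(n)| = 9·2^n − 3 for all n ≥ 0.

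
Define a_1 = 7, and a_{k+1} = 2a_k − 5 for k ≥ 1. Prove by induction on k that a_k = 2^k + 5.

Base case: a_1 = 7, and 2^1 + 5 = 2 + 5 = 7.
Assume a_m = 2^m + 5 for some m ≥ 1.
Then a_{m+1} = 2a_m − 5 = 2·(2^m + 5) − 5 = 2^{m+1} + 10 − 5 = 2^{m+1} + 5.
By induction, a_k = 2^k + 5 for all k ≥ 1.

a_k = 2^k + 5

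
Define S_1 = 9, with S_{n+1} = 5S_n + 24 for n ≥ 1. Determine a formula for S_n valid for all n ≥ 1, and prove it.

Claim: S_n = 3·5^n − 6.

Base case: S_1 = 9, and 3·5^1 − 6 = 15 − 6 = 9.
Assume S_j = 3·5^j − 6 for some j ≥ 1.
Then S_{j+1} = 5S_j + 24 = 5·(3·5^j − 6) + 24 = 15·5^j − 30 + 24 = 3·5^{j+1} − 6.
By induction, S_n = 3·5^n − 6 for all n ≥ 1.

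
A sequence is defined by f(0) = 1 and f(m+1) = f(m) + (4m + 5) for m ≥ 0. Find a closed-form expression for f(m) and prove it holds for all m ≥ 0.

Claim: f(m) = 2m^2 + 3m + 1.

Base case: f(0) = 1, and 2·0^2 + 3·0 + 1 = 1.
Assume f(r) = 2r^2 + 3r + 1.
Then f(r+1) = f(r) + (4r + 5) = (2r^2 + 3r + 1) + (4r + 5) = 2r^2 + 7r + 6,
and 2·(r+1)^2 + 3·(r+1) + 1 = 2r^2 + 7r + 6.
By induction, f(m) = 2m^2 + 3m + 1 for all m ≥ 0.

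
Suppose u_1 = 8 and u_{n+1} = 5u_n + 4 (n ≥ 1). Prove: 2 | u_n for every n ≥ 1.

Base case: u_1 = 8 = 2·4, so 2 | u_1.
Assume 2 | u_j, so u_j = 2t for some integer t.
Then u_{j+1} = 5u_j + 4 = 5·(2t) + 4 = 2(5t + 2), so 2 | u_{j+1}.
By induction, 2 | u_n for all n ≥ 1.

2 | u_n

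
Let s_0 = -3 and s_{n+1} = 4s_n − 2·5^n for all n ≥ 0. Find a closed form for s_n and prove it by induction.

Claim: s_n = -4^n − 2·5^n.

Base case: s_0 = -3, and -4^0 − 2·5^0 = -1 − 2 = -3.
Assume s_r = -4^r − 2·5^r for some r ≥ 0.
Then s_{r+1} = 4s_r − 2·5^r = 4·(-4^r − 2·5^r) − 2·5^r = -4^{r+1} − 8·5^r − 2·5^r = -4^{r+1} − 10·5^r = -4^{r+1} − 2·5^{r+1}.
Hence s_n = -4^n − 2·5^n for every n ≥ 0, by induction.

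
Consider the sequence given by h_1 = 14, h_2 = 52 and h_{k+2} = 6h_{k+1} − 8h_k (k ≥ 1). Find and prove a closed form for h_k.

Claim: h_k = 3·4^k + 2^k.

Base cases: h_1 = 14 and 3·4^1 + 2^1 = 14; h_2 = 52 and 3·4^2 + 2^2 = 52.
Assume h_j = 3·4^j + 2^j for all 1 ≤ j ≤ m, where m ≥ 2.
Then h_{m+1} = 6h_m − 8h_{m−1} = 6·(3·4^m + 2^m) − 8·(3·4^{m−1} + 2^{m−1}) = 3·(6·4 − 8)4^{m−1} + (6·2 − 8)2^{m−1} = 48·4^{m−1} + 4·2^{m−1} = 3·4^{m+1} + 2^{m+1}.
Hence h_k = 3·4^k + 2^k for every k ≥ 1, by strong induction.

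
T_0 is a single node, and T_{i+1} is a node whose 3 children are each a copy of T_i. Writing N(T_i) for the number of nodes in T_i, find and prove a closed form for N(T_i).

Claim: N(T_i) = (3^{i+1} − 1)/2.

Base case: N(T_0) = 1, and (3^{0+1} − 1)/2 = 1.
Assume N(T_r) = (3^{r+1} − 1)/2.
Then N(T_{r+1}) = 1 + 3N(T_r) = 1 + 3·(3^{r+1} − 1)/2 = 1 + (3^{r+2} − 3)/2 = (2 + 3^{r+2} − 3)/2 = (3^{r+2} − 1)/2.
Hence N(T_i) = (3^{i+1} − 1)/2 for every i ≥ 0, by induction.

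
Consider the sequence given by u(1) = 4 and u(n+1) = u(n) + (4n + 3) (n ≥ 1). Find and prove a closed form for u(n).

Claim: u(n) = 2n^2 + n + 1.

Base case: u(1) = 4, and 2·1^2 + 1 + 1 = 4.
Assume u(k) = 2k^2 + k + 1.
Then u(k+1) = u(k) + (4k + 3) = (2k^2 + k + 1) + (4k + 3) = 2k^2 + 5k + 4,
and 2·(k+1)^2 + (k+1) + 1 = 2k^2 + 5k + 4.
By induction, u(n) = 2n^2 + n + 1 for all n ≥ 1.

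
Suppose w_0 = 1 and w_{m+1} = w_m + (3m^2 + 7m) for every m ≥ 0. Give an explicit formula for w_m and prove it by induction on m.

Claim: w_m = m^3 + 2m^2 − 3m + 1.

Base case: w_0 = 1, and 0^3 + 2·0^2 − 3·0 + 1 = 1.
Assume w_j = j^3 + 2j^2 − 3j + 1.
Then w_{j+1} = w_j + (3j^2 + 7j) = (j^3 + 2j^2 − 3j + 1) + (3j^2 + 7j) = j^3 + 5j^2 + 4j + 1,
and (j+1)^3 + 2·(j+1)^2 − 3·(j+1) + 1 = j^3 + 5j^2 + 4j + 1.
By induction, w_m = m^3 + 2m^2 − 3m + 1 for all m ≥ 0.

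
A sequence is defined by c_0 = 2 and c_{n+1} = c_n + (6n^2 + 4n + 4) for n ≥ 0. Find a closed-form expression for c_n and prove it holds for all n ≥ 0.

Claim: c_n = 2n^3 − n^2 + 3n + 2.

Base case: c_0 = 2, and 2·0^3 − 0^2 + 3·0 + 2 = 2.
Assume c_r = 2r^3 − r^2 + 3r + 2.
Then c_{r+1} = c_r + (6r^2 + 4r + 4) = (2r^3 − r^2 + 3r + 2) + (6r^2 + 4r + 4) = 2r^3 + 5r^2 + 7r + 6,
and 2·(r+1)^3 − (r+1)^2 + 3·(r+1) + 2 = 2r^3 + 5r^2 + 7r + 6.
By induction, c_n = 2n^3 − n^2 + 3n + 2 for all n ≥ 0.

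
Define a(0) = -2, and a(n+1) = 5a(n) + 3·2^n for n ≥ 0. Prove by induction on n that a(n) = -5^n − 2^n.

Base case: a(0) = -2, and -5^0 − 2^0 = -1 − 1 = -2.
Assume a(k) = -5^k − 2^k for some k ≥ 0.
Then a(k+1) = 5a(k) + 3·2^k = 5·(-5^k − 2^k) + 3·2^k = -5^{k+1} − 5·2^k + 3·2^k = -5^{k+1} − 2·2^k = -5^{k+1} − 2^{k+1}.
This completes the inductive step, so a(n) = -5^n − 2^n for all n ≥ 0.

a(n) = -5^n − 2^n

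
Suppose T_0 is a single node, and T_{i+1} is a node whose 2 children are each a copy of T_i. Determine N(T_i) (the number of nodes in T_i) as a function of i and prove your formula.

Claim: N(T_i) = 2^{i+1} − 1.

Base case: N(T_0) = 1, and 2^{0+1} − 1 = 1.
Assume N(T_r) = 2^{r+1} − 1.
Then N(T_{r+1}) = 1 + 2N(T_r) = 1 + 2(2^{r+1} − 1) = 2^{r+2} − 2 + 1 = 2^{r+2} − 1.
By induction, N(T_i) = 2^{i+1} − 1 for all i ≥ 0.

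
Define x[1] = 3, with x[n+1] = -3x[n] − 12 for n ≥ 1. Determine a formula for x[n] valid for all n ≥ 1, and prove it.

Claim: x[n] = -2·(-3)^n − 3.

Base case: x[1] = 3, and -2·(-3)^1 − 3 = 6 − 3 = 3.
Assume x[k] = -2·(-3)^k − 3 for some k ≥ 1.
Then x[k+1] = -3x[k] − 12 = -3·(-2·(-3)^k − 3) − 12 = 6·(-3)^k + 9 − 12 = -2·(-3)^{k+1} − 3.
By induction, x[n] = -2·(-3)^n − 3 for all n ≥ 1.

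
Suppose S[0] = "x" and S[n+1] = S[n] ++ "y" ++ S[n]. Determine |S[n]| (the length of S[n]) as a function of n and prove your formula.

Claim: |S[n]| = 2^{n+1} − 1.

Base case: |S[0]| = 1, and 2^{0+1} − 1 = 1.
Assume |S[j]| = 2^{j+1} − 1.
Then |S[j+1]| = |S[j]| + 1 + |S[j]| = 2|S[j]| + 1 = 2(2^{j+1} − 1) + 1 = 2^{j+2} − 2 + 1 = 2^{j+2} − 1.
This completes the inductive step, so |S[n]| = 2^{n+1} − 1 for all n ≥ 0.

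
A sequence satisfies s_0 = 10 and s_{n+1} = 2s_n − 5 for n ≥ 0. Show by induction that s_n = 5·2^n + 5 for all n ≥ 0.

Base case: s_0 = 10, and 5·2^0 + 5 = 5 + 5 = 10.
Assume s_k = 5·2^k + 5 for some k ≥ 0.
Then s_{k+1} = 2s_k − 5 = 2·(5·2^k + 5) − 5 = 10·2^k + 10 − 5 = 5·2^{k+1} + 5.
This completes the inductive step, so s_n = 5·2^n + 5 for all n ≥ 0.

s_n = 5·2^n + 5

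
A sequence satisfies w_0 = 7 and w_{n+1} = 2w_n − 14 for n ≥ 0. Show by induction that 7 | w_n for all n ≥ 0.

Base case: w_0 = 7 = 7·1, so 7 | w_0.
Assume 7 | w_k, so w_k = 7t for some integer t.
Then w_{k+1} = 2w_k − 14 = 2·(7t) − 14 = 7(2t − 2), so 7 | w_{k+1}.
By induction, 7 | w_n for all n ≥ 0.

7 | w_n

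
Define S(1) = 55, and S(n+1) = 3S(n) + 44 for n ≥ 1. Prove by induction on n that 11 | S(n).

Base case: S(1) = 55 = 11·5, so 11 | S(1).
Assume 11 | S(r), so S(r) = 11t for some integer t.
Then S(r+1) = 3S(r) + 44 = 3·(11t) + 44 = 11(3t + 4), so 11 | S(r+1).
This completes the inductive step, so 11 | S(n) for all n ≥ 1.

11 | S(n)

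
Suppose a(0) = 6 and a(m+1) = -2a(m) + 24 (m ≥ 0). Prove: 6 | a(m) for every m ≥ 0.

Base case: a(0) = 6 = 6·1, so 6 | a(0).
Assume 6 | a(j), so a(j) = 6t for some integer t.
Then a(j+1) = -2a(j) + 24 = -2·(6t) + 24 = 6(-2t + 4), so 6 | a(j+1).
This completes the inductive step, so 6 | a(m) for all m ≥ 0.

6 | a(m)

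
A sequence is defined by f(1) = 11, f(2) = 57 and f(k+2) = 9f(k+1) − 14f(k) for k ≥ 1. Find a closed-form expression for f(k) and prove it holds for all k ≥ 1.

Claim: f(k) = 7^k + 2·2^k.

Base cases: f(1) = 11 and 7^1 + 2·2^1 = 11; f(2) = 57 and 7^2 + 2·2^2 = 57.
Assume f(j) = 7^j + 2·2^j for all 1 ≤ j ≤ r, where r ≥ 2.
Then f(r+1) = 9f(r) − 14f(r−1) = 9·(7^r + 2·2^r) − 14·(7^{r−1} + 2·2^{r−1}) = (9·7 − 14)7^{r−1} + 2·(9·2 − 14)2^{r−1} = 49·7^{r−1} + 8·2^{r−1} = 7^{r+1} + 2·2^{r+1}.
By strong induction, f(k) = 7^k + 2·2^k for all k ≥ 1.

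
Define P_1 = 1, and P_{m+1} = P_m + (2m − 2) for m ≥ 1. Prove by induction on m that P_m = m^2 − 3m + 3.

Base case: P_1 = 1, and 1^2 − 3·1 + 3 = 1.
Assume P_r = r^2 − 3r + 3.
Then P_{r+1} = P_r + (2r − 2) = (r^2 − 3r + 3) + (2r − 2) = r^2 − r + 1,
and (r+1)^2 − 3·(r+1) + 3 = r^2 − r + 1.
Hence P_m = m^2 − 3m + 3 for every m ≥ 1, by induction.

P_m = m^2 − 3m + 3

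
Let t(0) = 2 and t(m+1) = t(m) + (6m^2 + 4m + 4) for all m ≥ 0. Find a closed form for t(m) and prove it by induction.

Claim: t(m) = 2m^3 − m^2 + 3m + 2.

Base case: t(0) = 2, and 2·0^3 − 0^2 + 3·0 + 2 = 2.
Assume t(k) = 2k^3 − k^2 + 3k + 2.
Then t(k+1) = t(k) + (6k^2 + 4k + 4) = (2k^3 − k^2 + 3k + 2) + (6k^2 + 4k + 4) = 2k^3 + 5k^2 + 7k + 6,
and 2·(k+1)^3 − (k+1)^2 + 3·(k+1) + 2 = 2k^3 + 5k^2 + 7k + 6.
By induction, t(m) = 2m^3 − m^2 + 3m + 2 for all m ≥ 0.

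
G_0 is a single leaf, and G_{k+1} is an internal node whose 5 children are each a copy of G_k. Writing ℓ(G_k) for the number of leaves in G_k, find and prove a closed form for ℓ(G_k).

Claim: ℓ(G_k) = 5^k.

Base case: ℓ(G_0) = 1, and 5^0 = 1.
Assume ℓ(G_m) = 5^m.
Then ℓ(G_{m+1}) = 5·ℓ(G_m) = 5·5^m = 5^{m+1}.
Hence ℓ(G_k) = 5^k for every k ≥ 0, by induction.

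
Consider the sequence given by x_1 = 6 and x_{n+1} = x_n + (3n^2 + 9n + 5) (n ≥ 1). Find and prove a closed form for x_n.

Claim: x_n = n^3 + 3n^2 + n + 1.

Base case: x_1 = 6, and 1^3 + 3·1^2 + 1 + 1 = 6.
Assume x_j = j^3 + 3j^2 + j + 1.
Then x_{j+1} = x_j + (3j^2 + 9j + 5) = (j^3 + 3j^2 + j + 1) + (3j^2 + 9j + 5) = j^3 + 6j^2 + 10j + 6,
and (j+1)^3 + 3·(j+1)^2 + (j+1) + 1 = j^3 + 6j^2 + 10j + 6.
By induction, x_n = n^3 + 3n^2 + n + 1 for all n ≥ 1.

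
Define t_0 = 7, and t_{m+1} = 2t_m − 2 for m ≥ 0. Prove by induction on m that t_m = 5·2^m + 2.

Base case: t_0 = 7, and 5·2^0 + 2 = 5 + 2 = 7.
Assume t_j = 5·2^j + 2 for some j ≥ 0.
Then t_{j+1} = 2t_j − 2 = 2·(5·2^j + 2) − 2 = 10·2^j + 4 − 2 = 5·2^{j+1} + 2.
This completes the inductive step, so t_m = 5·2^m + 2 for all m ≥ 0.

t_m = 5·2^m + 2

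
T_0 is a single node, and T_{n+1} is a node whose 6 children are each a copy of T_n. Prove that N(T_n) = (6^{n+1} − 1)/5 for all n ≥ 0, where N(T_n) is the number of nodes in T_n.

Base case: N(T_0) = 1, and (6^{0+1} − 1)/5 = 1.
Assume N(T_j) = (6^{j+1} − 1)/5.
Then N(T_{j+1}) = 1 + 6N(T_j) = 1 + 6·(6^{j+1} − 1)/5 = 1 + (6^{j+2} − 6)/5 = (5 + 6^{j+2} − 6)/5 = (6^{j+2} − 1)/5.
So the formula holds for j+1, and by induction N(T_n) = (6^{n+1} − 1)/5 for all n ≥ 0.

N(T_n) = (6^{n+1} − 1)/5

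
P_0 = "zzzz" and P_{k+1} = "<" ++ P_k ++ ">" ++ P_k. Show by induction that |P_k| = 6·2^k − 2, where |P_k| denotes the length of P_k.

Base case: |P_0| = 4, and 6·2^0 − 2 = 4.
Assume |P_j| = 6·2^j − 2.
Then |P_{j+1}| = 1 + |P_j| + 1 + |P_j| = 2|P_j| + 2 = 2(6·2^j − 2) + 2 = 6·2^{j+1} − 4 + 2 = 6·2^{j+1} − 2.
Hence |P_k| = 6·2^k − 2 for every k ≥ 0, by induction.

|P_k| = 6·2^k − 2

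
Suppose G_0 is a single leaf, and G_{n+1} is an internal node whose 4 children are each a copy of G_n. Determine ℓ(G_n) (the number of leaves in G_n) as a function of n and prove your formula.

Claim: ℓ(G_n) = 4^n.

Base case: ℓ(G_0) = 1, and 4^0 = 1.
Assume ℓ(G_m) = 4^m.
Then ℓ(G_{m+1}) = 4·ℓ(G_m) = 4·4^m = 4^{m+1}.
By induction, ℓ(G_n) = 4^n for all n ≥ 0.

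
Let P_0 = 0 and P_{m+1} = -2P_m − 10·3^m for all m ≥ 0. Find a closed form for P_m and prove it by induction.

Claim: P_m = 2·(-2)^m − 2·3^m.

Base case: P_0 = 0, and 2·(-2)^0 − 2·3^0 = 2 − 2 = 0.
Assume P_k = 2·(-2)^k − 2·3^k for some k ≥ 0.
Then P_{k+1} = -2P_k − 10·3^k = -2·(2·(-2)^k − 2·3^k) − 10·3^k = 2·(-2)^{k+1} + 4·3^k − 10·3^k = 2·(-2)^{k+1} − 6·3^k = 2·(-2)^{k+1} − 2·3^{k+1}.
This completes the inductive step, so P_m = 2·(-2)^m − 2·3^m for all m ≥ 0.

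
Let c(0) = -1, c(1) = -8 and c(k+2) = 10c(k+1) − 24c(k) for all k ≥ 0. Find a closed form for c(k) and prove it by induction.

Claim: c(k) = 4^k − 2·6^k.

Base cases: c(0) = -1 and 4^0 − 2·6^0 = -1; c(1) = -8 and 4^1 − 2·6^1 = -8.
Assume c(j) = 4^j − 2·6^j for all 0 ≤ j ≤ m, where m ≥ 1.
Then c(m+1) = 10c(m) − 24c(m−1) = 10·(4^m − 2·6^m) − 24·(4^{m−1} − 2·6^{m−1}) = (10·4 − 24)4^{m−1} − 2·(10·6 − 24)6^{m−1} = 16·4^{m−1} − 72·6^{m−1} = 4^{m+1} − 2·6^{m+1}.
This completes the inductive step, so c(k) = 4^k − 2·6^k for all k ≥ 0.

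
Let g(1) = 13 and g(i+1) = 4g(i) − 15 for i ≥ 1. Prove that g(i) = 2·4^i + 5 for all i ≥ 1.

Base case: g(1) = 13, and 2·4^1 + 5 = 8 + 5 = 13.
Assume g(r) = 2·4^r + 5 for some r ≥ 1.
Then g(r+1) = 4g(r) − 15 = 4·(2·4^r + 5) − 15 = 8·4^r + 20 − 15 = 2·4^{r+1} + 5.
By induction, g(i) = 2·4^i + 5 for all i ≥ 1.

g(i) = 2·4^i + 5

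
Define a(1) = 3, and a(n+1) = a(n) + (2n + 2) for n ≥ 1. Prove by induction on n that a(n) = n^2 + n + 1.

Base case: a(1) = 3, and 1^2 + 1 + 1 = 3.
Assume a(r) = r^2 + r + 1.
Then a(r+1) = a(r) + (2r + 2) = (r^2 + r + 1) + (2r + 2) = r^2 + 3r + 3,
and (r+1)^2 + (r+1) + 1 = r^2 + 3r + 3.
This completes the inductive step, so a(n) = n^2 + n + 1 for all n ≥ 1.

a(n) = n^2 + n + 1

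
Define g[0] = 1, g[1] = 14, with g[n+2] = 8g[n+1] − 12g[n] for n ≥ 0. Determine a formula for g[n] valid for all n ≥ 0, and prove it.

Claim: g[n] = 3·6^n − 2·2^n.

Base cases: g[0] = 1 and 3·6^0 − 2·2^0 = 1; g[1] = 14 and 3·6^1 − 2·2^1 = 14.
Assume g[i] = 3·6^i − 2·2^i for all 0 ≤ i ≤ j, where j ≥ 1.
Then g[j+1] = 8g[j] − 12g[j−1] = 8·(3·6^j − 2·2^j) − 12·(3·6^{j−1} − 2·2^{j−1}) = 3·(8·6 − 12)6^{j−1} − 2·(8·2 − 12)2^{j−1} = 108·6^{j−1} − 8·2^{j−1} = 3·6^{j+1} − 2·2^{j+1}.
By strong induction, g[n] = 3·6^n − 2·2^n for all n ≥ 0.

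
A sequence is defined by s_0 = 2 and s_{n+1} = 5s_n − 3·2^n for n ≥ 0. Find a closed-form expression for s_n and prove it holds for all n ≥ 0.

Claim: s_n = 5^n + 2^n.

Base case: s_0 = 2, and 5^0 + 2^0 = 1 + 1 = 2.
Assume s_j = 5^j + 2^j for some j ≥ 0.
Then s_{j+1} = 5s_j − 3·2^j = 5·(5^j + 2^j) − 3·2^j = 5^{j+1} + 5·2^j − 3·2^j = 5^{j+1} + 2·2^j = 5^{j+1} + 2^{j+1}.
By induction, s_n = 5^n + 2^n for all n ≥ 0.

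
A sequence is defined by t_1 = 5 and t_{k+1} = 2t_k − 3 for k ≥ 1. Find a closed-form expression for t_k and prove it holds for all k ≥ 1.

Claim: t_k = 2^k + 3.

Base case: t_1 = 5, and 2^1 + 3 = 2 + 3 = 5.
Assume t_m = 2^m + 3 for some m ≥ 1.
Then t_{m+1} = 2t_m − 3 = 2·(2^m + 3) − 3 = 2^{m+1} + 6 − 3 = 2^{m+1} + 3.
So the formula holds for m+1, and by induction t_k = 2^k + 3 for all k ≥ 1.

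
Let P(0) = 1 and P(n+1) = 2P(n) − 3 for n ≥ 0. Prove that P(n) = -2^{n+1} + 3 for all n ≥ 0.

Base case: P(0) = 1, and -2^{0+1} + 3 = -2 + 3 = 1.
Assume P(m) = -2^{m+1} + 3 for some m ≥ 0.
Then P(m+1) = 2P(m) − 3 = 2·(-2^{m+1} + 3) − 3 = -2^{m+2} + 6 − 3 = -2^{m+2} + 3.
This completes the inductive step, so P(n) = -2^{n+1} + 3 for all n ≥ 0.

P(n) = -2^{n+1} + 3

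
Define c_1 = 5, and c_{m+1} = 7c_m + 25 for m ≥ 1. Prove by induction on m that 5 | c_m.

Base case: c_1 = 5 = 5·1, so 5 | c_1.
Assume 5 | c_k, so c_k = 5t for some integer t.
Then c_{k+1} = 7c_k + 25 = 7·(5t) + 25 = 5(7t + 5), so 5 | c_{k+1}.
This completes the inductive step, so 5 | c_m for all m ≥ 1.

5 | c_m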